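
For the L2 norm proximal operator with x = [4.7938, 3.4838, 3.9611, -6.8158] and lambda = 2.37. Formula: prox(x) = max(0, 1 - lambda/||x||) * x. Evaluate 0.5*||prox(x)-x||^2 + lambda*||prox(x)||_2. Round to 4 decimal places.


Step 1: Compute ||x||.
||x|| = 9.8622
Step 2: Compute scaling factor.
scale = max(0, 1 - 2.37/9.8622) = 0.7597
Step 3: prox(x) = [3.6418, 2.6466, 3.0092, -5.1779]
||prox(x)|| = 7.4922
Step 4: Proximal objective.
0.5*||prox-x||^2 = 2.8085
lambda*||prox|| = 17.7565
Total = 20.5649


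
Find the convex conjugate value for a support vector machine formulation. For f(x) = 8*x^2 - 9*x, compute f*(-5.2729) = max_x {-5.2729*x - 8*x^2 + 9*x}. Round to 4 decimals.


f*(y) = sup_x {y*x - a*x^2 - b*x} = sup_x {(y-b)*x - a*x^2}
FOC: (y - b) - 2a*x = 0 => x* = (y - b)/(2a)
x* = (-5.2729 + 9)/(2*8) = 0.2329
f*(-5.2729) = (y-b)^2/(4a) = (-5.2729 + 9)^2/(4*8)
= 13.8913/32 = 0.4341


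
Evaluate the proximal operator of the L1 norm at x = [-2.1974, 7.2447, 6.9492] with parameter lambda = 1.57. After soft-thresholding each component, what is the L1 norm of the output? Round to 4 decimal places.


Soft-thresholding with lambda = 1.57:
prox(-2.1974) = sign(-2.1974)*max(|-2.1974| - 1.57, 0) = -0.6274
prox(7.2447) = sign(7.2447)*max(|7.2447| - 1.57, 0) = 5.6747
prox(6.9492) = sign(6.9492)*max(|6.9492| - 1.57, 0) = 5.3792
prox(x) = [-0.6274, 5.6747, 5.3792]
||prox(x)||_1 = 0.6274 + 5.6747 + 5.3792 = 11.6813


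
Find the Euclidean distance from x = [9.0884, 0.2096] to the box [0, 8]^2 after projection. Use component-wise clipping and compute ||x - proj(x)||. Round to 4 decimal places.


Project each component onto [0, 8].
clip(9.0884) = 8.0, clip(0.2096) = 0.2096
Projection = [8.0, 0.2096]
Squared diffs: [1.1846, 0.0]
Distance = sqrt(1.1846) = 1.0884


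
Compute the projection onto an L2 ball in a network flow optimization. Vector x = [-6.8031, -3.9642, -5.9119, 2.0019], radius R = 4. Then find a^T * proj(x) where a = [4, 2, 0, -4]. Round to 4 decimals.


Step 1: Compute ||x|| (intermediates to 6 decimals).
||x|| = sqrt((-6.8031)^2 + (-3.9642)^2 + (-5.9119)^2 + 2.0019^2) = 10.047647
Step 2: Project.
Since ||x|| > R, scale = R/||x|| = 4/10.047647 = 0.398103, proj(x) = scale * x
proj(x) = [-2.708335, -1.57816, -2.353545, 0.796962]
Step 3: Dot product.
a^T * proj(x) = 4*(-2.708335) + 2*(-1.57816) + 0*(-2.353545) - 4*0.796962 = -17.1775


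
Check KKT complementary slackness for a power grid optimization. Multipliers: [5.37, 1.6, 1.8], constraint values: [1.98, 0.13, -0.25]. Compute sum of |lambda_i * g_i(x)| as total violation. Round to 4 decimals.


KKT complementary slackness check:
lambda_1 * g_1 = 5.37 * 1.98 = 10.6326
lambda_2 * g_2 = 1.6 * 0.13 = 0.208
lambda_3 * g_3 = 1.8 * -0.25 = -0.45
Total violation = 10.6326 + 0.208 + 0.45 = 11.2906


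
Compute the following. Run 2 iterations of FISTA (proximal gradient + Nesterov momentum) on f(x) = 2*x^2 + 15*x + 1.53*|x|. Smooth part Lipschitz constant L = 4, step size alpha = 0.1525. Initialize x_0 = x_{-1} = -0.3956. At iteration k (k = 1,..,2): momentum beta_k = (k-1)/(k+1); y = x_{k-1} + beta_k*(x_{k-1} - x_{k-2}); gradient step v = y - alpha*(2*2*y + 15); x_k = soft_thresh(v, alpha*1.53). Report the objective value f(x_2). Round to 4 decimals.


FISTA on f(x) = 2*x^2 + 15*x + 1.53*|x|
L = 4, alpha = 0.1525
Iteration 1: beta = 0.0, y = -0.3956 + 0.0*(-0.3956 + 0.3956) = -0.3956
  grad(y) = 13.4176, v = y - alpha*grad = -2.4418
  prox(v) = soft_thresh(-2.4418, 0.2333) = -2.2085
Iteration 2: beta = 0.3333, y = -2.2085 + 0.3333*(-2.2085 + 0.3956) = -2.8127
  grad(y) = 3.749, v = y - alpha*grad = -3.3845
  prox(v) = soft_thresh(-3.3845, 0.2333) = -3.1511
f(x_2) = 2*(-3.1511)^2 + 15*(-3.1511) + 1.53*|-3.1511| = -22.5865


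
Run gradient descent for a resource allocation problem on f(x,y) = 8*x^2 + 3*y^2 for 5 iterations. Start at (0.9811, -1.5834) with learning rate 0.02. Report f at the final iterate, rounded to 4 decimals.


Gradient descent on f(x,y) = 8*x^2 + 3*y^2.
Starting point: (0.9811, -1.5834), alpha = 0.02
Step 1: grad_x = 2*8*0.9811 = 15.6976, grad_y = 2*3*-1.5834 = -9.5004
  x_1 = 0.9811 - 0.02*15.6976 = 0.6671
  y_1 = -1.5834 - 0.02*-9.5004 = -1.3934
Step 2: grad_x = 2*8*0.6671 = 10.6744, grad_y = 2*3*-1.3934 = -8.3604
  x_2 = 0.6671 - 0.02*10.6744 = 0.4537
  y_2 = -1.3934 - 0.02*-8.3604 = -1.2262
Step 3: grad_x = 2*8*0.4537 = 7.2586, grad_y = 2*3*-1.2262 = -7.3571
  x_3 = 0.4537 - 0.02*7.2586 = 0.3085
  y_3 = -1.2262 - 0.02*-7.3571 = -1.079
Step 4: grad_x = 2*8*0.3085 = 4.9358, grad_y = 2*3*-1.079 = -6.4743
  x_4 = 0.3085 - 0.02*4.9358 = 0.2098
  y_4 = -1.079 - 0.02*-6.4743 = -0.9496
Step 5: grad_x = 2*8*0.2098 = 3.3564, grad_y = 2*3*-0.9496 = -5.6973
  x_5 = 0.2098 - 0.02*3.3564 = 0.1426
  y_5 = -0.9496 - 0.02*-5.6973 = -0.8356
f(0.1426, -0.8356) = 8*0.1426^2 + 3*(-0.8356)^2 = 2.2575


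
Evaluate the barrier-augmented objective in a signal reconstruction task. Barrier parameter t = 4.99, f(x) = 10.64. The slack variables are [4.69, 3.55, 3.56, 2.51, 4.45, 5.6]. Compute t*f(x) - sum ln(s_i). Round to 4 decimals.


Step 1: Compute log-barrier.
ln values: [1.5454, 1.2669, 1.2698, 0.9203, 1.4929, 1.7228]
phi = -(1.5454 + 1.2669 + 1.2698 + 0.9203 + 1.4929 + 1.7228) = -8.2181
Step 2: Compute augmented objective.
t*f(x) = 4.99*10.64 = 53.0936
Total = 53.0936 - 8.2181 = 44.8755


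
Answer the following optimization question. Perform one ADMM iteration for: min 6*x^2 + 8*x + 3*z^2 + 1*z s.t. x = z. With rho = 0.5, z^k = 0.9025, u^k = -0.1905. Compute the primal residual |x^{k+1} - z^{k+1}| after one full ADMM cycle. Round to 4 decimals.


ADMM iteration with rho = 0.5, z^k = 0.9025, u^k = -0.1905
Step 1: x-update.
Minimize 6*x^2 + 8*x + (0.5/2)*(x - 0.9025 - 0.1905)^2
FOC: (2*6 + 0.5)*x = -8 + 0.5*(0.9025 + 0.1905)
x^{k+1} = -0.5963
Step 2: z-update.
Minimize 3*z^2 + 1*z + (0.5/2)*(-0.5963 - z - 0.1905)^2
FOC: (2*3 + 0.5)*z = -1 + 0.5*(-0.5963 - 0.1905)
z^{k+1} = -0.2144
Step 3: u-update.
u^{k+1} = -0.1905 - 0.5963 + 0.2144 = -0.5724
Step 4: Primal residual = |-0.5963 + 0.2144| = 0.3819


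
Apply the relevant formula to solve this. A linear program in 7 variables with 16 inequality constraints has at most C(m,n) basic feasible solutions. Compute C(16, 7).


Each vertex corresponds to some choice of n active constraints out of m, so the number of vertices is at most C(m, n) = m! / (n!(m-n)!).
m = 16, n = 7
Numerator: 16 * 15 * 14 * 13 * 12 * 11 * 10
Denominator: 7! = 5040
C(16, 7) = 11440


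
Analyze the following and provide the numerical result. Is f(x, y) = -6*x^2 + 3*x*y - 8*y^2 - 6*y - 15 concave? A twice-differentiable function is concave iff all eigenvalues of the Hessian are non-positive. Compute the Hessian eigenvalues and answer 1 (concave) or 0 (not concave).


The Hessian of f(x,y) = -6*x^2 + 3*x*y - 8*y^2 - 6*y - 15 is:
H = [[-12, 3], [3, -16]]
Trace = -12 - 16 = -28
Determinant = -12*-16 - (3)^2 = 183
Discriminant = (-28)^2 - 4*183 = 52.0
Eigenvalues: lambda_1 = -17.6056, lambda_2 = -10.3944
The function is concave.

1


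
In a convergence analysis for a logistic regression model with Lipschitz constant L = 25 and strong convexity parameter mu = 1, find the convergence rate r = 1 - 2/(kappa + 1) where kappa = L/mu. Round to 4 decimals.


Step 1: Compute the condition number.
kappa = L/mu = 25/1 = 25.0
Step 2: Compute the convergence rate.
r = 1 - 2/(kappa + 1) = 1 - 2*mu/(L + mu) = (L - mu)/(L + mu) = 24/26 = 0.9231


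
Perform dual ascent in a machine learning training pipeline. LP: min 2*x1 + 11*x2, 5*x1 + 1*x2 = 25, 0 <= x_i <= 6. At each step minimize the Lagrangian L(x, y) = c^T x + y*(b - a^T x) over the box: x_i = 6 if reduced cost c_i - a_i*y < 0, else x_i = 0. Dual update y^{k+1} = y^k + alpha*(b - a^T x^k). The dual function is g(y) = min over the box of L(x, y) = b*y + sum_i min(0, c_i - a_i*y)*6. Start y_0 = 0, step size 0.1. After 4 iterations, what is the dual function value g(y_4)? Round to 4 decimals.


Dual ascent for LP: min 2*x1 + 11*x2, 5*x1 + 1*x2 = 25, 0 <= x_i <= 6
Step 1: y^k = 0.0, reduced costs: (2.0, 11.0)
  x^k = (0.0, 0.0), subgradient = b - a^T x = 25.0
  y^{k+1} = 0.0 + 0.1*25.0 = 2.5
Step 2: y^k = 2.5, reduced costs: (-10.5, 8.5)
  x^k = (6.0, 0.0), subgradient = b - a^T x = -5.0
  y^{k+1} = 2.5 + 0.1*-5.0 = 2.0
Step 3: y^k = 2.0, reduced costs: (-8.0, 9.0)
  x^k = (6.0, 0.0), subgradient = b - a^T x = -5.0
  y^{k+1} = 2.0 + 0.1*-5.0 = 1.5
Step 4: y^k = 1.5, reduced costs: (-5.5, 9.5)
  x^k = (6.0, 0.0), subgradient = b - a^T x = -5.0
  y^{k+1} = 1.5 + 0.1*-5.0 = 1.0
Dual objective at y_4 = 1.0: reduced costs (-3.0, 10.0), box minimizer x = (6.0, 0.0)
g(y_4) = b*y + (c1 - a1*y)*x1 + (c2 - a2*y)*x2 = 25*1.0 + (-3.0)*6.0 + 10.0*0.0 = 25.0 - 18.0 + 0.0 = 7.0


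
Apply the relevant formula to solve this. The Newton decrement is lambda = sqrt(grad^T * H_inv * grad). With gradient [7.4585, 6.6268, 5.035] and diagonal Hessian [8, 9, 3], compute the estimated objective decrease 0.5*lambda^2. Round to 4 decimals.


Step 1: H is diagonal, so H^(-1) * g = [0.9323, 0.7363, 1.6783].
Step 2: g^T H^(-1) g = sum_i g_i^2 / H_ii
  = (7.4585)^2/8 + (6.6268)^2/9 + (5.035)^2/3
  = 6.9537 + 4.8794 + 8.4504 = 20.2834
Step 3: Objective decrease = 0.5 * g^T H^(-1) g = 10.1417


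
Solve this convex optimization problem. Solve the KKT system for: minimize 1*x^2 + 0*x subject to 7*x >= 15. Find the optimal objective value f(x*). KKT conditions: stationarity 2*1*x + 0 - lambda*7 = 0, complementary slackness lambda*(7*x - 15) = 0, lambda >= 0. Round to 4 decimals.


Step 1: Try lambda = 0 (constraint inactive).
x_unc = 0/(2*1) = 0.0
Check: 7*0.0 = 0.0 < 15 -- violated!
Step 2: Constraint must be active: 7*x = 15
x* = 15/7 = 2.1429 (rounded; the exact value 15/7 is used below)
lambda = (2*1*(15/7) + 0)/7 = 0.6122
Step 3: Compute optimal value.
f(x*) = 1*(15/7)^2 + 0*(15/7) = 4.5918


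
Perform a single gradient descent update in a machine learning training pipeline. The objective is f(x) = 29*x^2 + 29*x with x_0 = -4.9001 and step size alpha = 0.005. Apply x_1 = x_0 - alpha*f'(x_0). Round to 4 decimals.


We compute the gradient at x_0 and apply the update.
f'(x) = 58*x + 29
f'(-4.9001) = 58*-4.9001 + 29 = -255.2058
x_1 = -4.9001 - 0.005*-255.2058 = -3.6241


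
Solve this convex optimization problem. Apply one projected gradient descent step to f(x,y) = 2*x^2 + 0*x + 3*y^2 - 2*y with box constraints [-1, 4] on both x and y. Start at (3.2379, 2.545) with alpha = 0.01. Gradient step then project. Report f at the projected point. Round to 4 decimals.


Step 1: Compute gradient at (3.2379, 2.545).
grad_x = 2*2*3.2379 + 0 = 12.9516
grad_y = 2*3*2.545 - 2 = 13.27
Step 2: Gradient step.
x_raw = 3.2379 - 0.01*12.9516 = 3.1084
y_raw = 2.545 - 0.01*13.27 = 2.4123
Step 3: Project onto [-1, 4].
x_proj = clip(3.1084) = 3.1084
y_proj = clip(2.4123) = 2.4123
Step 4: Evaluate f.
f(3.1084, 2.4123) = 31.9571


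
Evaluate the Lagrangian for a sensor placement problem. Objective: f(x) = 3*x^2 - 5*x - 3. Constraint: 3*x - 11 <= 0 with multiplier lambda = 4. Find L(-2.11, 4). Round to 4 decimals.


Step 1: Evaluate f(x).
f(-2.11) = 3*(-2.11)^2 - 5*(-2.11) - 3 = 20.9063
Step 2: Evaluate g(x).
g(-2.11) = 3*-2.11 - 11 = -17.33
Step 3: Compute Lagrangian.
L = 20.9063 + 4*-17.33 = -48.4137


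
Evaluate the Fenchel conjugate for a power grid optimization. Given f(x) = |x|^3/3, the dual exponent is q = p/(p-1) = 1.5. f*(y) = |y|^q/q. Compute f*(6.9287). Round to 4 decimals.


The conjugate exponent q satisfies 1/p + 1/q = 1.
p = 3, so q = 3/(3 - 1) = 1.5
|y|^q = 6.9287^1.5 = 18.238
f*(6.9287) = 18.238 / 1.5 = 12.1587


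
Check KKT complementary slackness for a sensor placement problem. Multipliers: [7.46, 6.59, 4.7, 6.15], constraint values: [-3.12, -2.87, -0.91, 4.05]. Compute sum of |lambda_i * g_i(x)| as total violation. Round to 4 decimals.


KKT complementary slackness check:
lambda_1 * g_1 = 7.46 * -3.12 = -23.2752
lambda_2 * g_2 = 6.59 * -2.87 = -18.9133
lambda_3 * g_3 = 4.7 * -0.91 = -4.277
lambda_4 * g_4 = 6.15 * 4.05 = 24.9075
Total violation = 23.2752 + 18.9133 + 4.277 + 24.9075 = 71.373


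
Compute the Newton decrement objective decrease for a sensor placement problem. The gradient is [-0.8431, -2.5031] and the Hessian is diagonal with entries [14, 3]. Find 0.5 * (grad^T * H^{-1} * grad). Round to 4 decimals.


Step 1: H is diagonal, so H^(-1) * g = [-0.0602, -0.8344].
Step 2: g^T H^(-1) g = sum_i g_i^2 / H_ii
  = (-0.8431)^2/14 + (-2.5031)^2/3
  = 0.0508 + 2.0885 = 2.1393
Step 3: Objective decrease = 0.5 * g^T H^(-1) g = 1.0696


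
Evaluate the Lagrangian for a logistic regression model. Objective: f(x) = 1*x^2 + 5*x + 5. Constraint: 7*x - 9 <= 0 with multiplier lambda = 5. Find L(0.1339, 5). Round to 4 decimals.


Step 1: Evaluate f(x).
f(0.1339) = 1*0.1339^2 + 5*0.1339 + 5 = 5.6874
Step 2: Evaluate g(x).
g(0.1339) = 7*0.1339 - 9 = -8.0627
Step 3: Compute Lagrangian.
L = 5.6874 + 5*-8.0627 = -34.6261


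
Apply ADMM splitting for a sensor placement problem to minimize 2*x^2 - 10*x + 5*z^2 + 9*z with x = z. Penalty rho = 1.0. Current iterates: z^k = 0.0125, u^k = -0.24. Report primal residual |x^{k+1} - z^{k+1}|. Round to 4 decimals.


ADMM iteration with rho = 1.0, z^k = 0.0125, u^k = -0.24
Step 1: x-update.
Minimize 2*x^2 - 10*x + (1.0/2)*(x - 0.0125 - 0.24)^2
FOC: (2*2 + 1.0)*x = 10 + 1.0*(0.0125 + 0.24)
x^{k+1} = 2.0505
Step 2: z-update.
Minimize 5*z^2 + 9*z + (1.0/2)*(2.0505 - z - 0.24)^2
FOC: (2*5 + 1.0)*z = -9 + 1.0*(2.0505 - 0.24)
z^{k+1} = -0.6536
Step 3: u-update.
u^{k+1} = -0.24 + 2.0505 + 0.6536 = 2.4641
Step 4: Primal residual = |2.0505 + 0.6536| = 2.7041


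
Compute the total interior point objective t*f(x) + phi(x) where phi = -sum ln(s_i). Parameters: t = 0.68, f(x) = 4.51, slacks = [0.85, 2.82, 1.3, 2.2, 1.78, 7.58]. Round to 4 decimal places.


Step 1: Compute log-barrier.
ln values: [-0.1625, 1.0367, 0.2624, 0.7885, 0.5766, 2.0255]
phi = -(-0.1625 + 1.0367 + 0.2624 + 0.7885 + 0.5766 + 2.0255) = -4.5272
Step 2: Compute augmented objective.
t*f(x) = 0.68*4.51 = 3.0668
Total = 3.0668 - 4.5272 = -1.4604


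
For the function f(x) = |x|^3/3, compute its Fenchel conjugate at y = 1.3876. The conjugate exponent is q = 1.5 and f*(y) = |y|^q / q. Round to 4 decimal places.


The conjugate exponent q satisfies 1/p + 1/q = 1.
p = 3, so q = 3/(3 - 1) = 1.5
|y|^q = 1.3876^1.5 = 1.6345
f*(1.3876) = 1.6345 / 1.5 = 1.0897


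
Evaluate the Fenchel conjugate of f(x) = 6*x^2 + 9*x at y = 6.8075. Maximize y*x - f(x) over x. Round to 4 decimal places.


f*(y) = sup_x {y*x - a*x^2 - b*x} = sup_x {(y-b)*x - a*x^2}
FOC: (y - b) - 2a*x = 0 => x* = (y - b)/(2a)
x* = (6.8075 - 9)/(2*6) = -0.1827
f*(6.8075) = (y-b)^2/(4a) = (6.8075 - 9)^2/(4*6)
= 4.8071/24 = 0.2003


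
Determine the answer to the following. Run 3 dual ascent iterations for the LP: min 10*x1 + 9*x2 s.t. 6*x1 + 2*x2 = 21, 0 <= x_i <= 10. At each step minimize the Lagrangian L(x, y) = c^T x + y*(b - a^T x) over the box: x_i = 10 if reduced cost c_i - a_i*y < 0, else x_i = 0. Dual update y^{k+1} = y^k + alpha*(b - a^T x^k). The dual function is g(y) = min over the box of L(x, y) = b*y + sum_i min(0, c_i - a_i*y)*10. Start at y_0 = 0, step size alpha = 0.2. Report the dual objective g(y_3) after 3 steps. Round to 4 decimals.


Dual ascent for LP: min 10*x1 + 9*x2, 6*x1 + 2*x2 = 21, 0 <= x_i <= 10
Step 1: y^k = 0.0, reduced costs: (10.0, 9.0)
  x^k = (0.0, 0.0), subgradient = b - a^T x = 21.0
  y^{k+1} = 0.0 + 0.2*21.0 = 4.2
Step 2: y^k = 4.2, reduced costs: (-15.2, 0.6)
  x^k = (10.0, 0.0), subgradient = b - a^T x = -39.0
  y^{k+1} = 4.2 + 0.2*-39.0 = -3.6
Step 3: y^k = -3.6, reduced costs: (31.6, 16.2)
  x^k = (0.0, 0.0), subgradient = b - a^T x = 21.0
  y^{k+1} = -3.6 + 0.2*21.0 = 0.6
Dual objective at y_3 = 0.6: reduced costs (6.4, 7.8), box minimizer x = (0.0, 0.0)
g(y_3) = b*y + (c1 - a1*y)*x1 + (c2 - a2*y)*x2 = 21*0.6 + 6.4*0.0 + 7.8*0.0 = 12.6 + 0.0 + 0.0 = 12.6


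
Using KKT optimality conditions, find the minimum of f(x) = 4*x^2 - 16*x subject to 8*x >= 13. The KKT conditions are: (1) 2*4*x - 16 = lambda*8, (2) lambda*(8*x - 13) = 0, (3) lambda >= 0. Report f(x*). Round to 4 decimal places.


Step 1: Try lambda = 0 (constraint inactive).
Stationarity: 2*4*x - 16 = 0
x* = 16/(2*4) = 2.0
Check constraint: 8*2.0 = 16.0 >= 13 -- satisfied.
Step 2: Compute optimal value.
f(x*) = 4*2.0^2 - 16*2.0 = -16.0


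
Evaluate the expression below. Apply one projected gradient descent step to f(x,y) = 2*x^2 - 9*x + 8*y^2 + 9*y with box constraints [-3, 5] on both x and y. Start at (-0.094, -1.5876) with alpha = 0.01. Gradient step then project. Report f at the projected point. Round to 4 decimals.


Step 1: Compute gradient at (-0.094, -1.5876).
grad_x = 2*2*-0.094 - 9 = -9.376
grad_y = 2*8*-1.5876 + 9 = -16.4016
Step 2: Gradient step.
x_raw = -0.094 - 0.01*-9.376 = -0.0002
y_raw = -1.5876 - 0.01*-16.4016 = -1.4236
Step 3: Project onto [-3, 5].
x_proj = clip(-0.0002) = -0.0002
y_proj = clip(-1.4236) = -1.4236
Step 4: Evaluate f.
f(-0.0002, -1.4236) = 3.4026


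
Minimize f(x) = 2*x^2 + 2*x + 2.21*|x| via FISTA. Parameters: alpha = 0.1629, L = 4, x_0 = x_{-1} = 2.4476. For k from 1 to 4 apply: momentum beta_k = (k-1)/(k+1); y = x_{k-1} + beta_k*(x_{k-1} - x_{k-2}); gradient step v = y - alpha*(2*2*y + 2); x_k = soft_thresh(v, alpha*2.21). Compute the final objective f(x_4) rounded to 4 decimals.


FISTA on f(x) = 2*x^2 + 2*x + 2.21*|x|
L = 4, alpha = 0.1629
Iteration 1: beta = 0.0, y = 2.4476 + 0.0*(2.4476 - 2.4476) = 2.4476
  grad(y) = 11.7904, v = y - alpha*grad = 0.5269
  prox(v) = soft_thresh(0.5269, 0.36) = 0.1669
Iteration 2: beta = 0.3333, y = 0.1669 + 0.3333*(0.1669 - 2.4476) = -0.5933
  grad(y) = -0.3731, v = y - alpha*grad = -0.5325
  prox(v) = soft_thresh(-0.5325, 0.36) = -0.1725
Iteration 3: beta = 0.5, y = -0.1725 + 0.5*(-0.1725 - 0.1669) = -0.3422
  grad(y) = 0.6312, v = y - alpha*grad = -0.445
  prox(v) = soft_thresh(-0.445, 0.36) = -0.085
Iteration 4: beta = 0.6, y = -0.085 + 0.6*(-0.085 + 0.1725) = -0.0325
  grad(y) = 1.8699, v = y - alpha*grad = -0.3371
  prox(v) = soft_thresh(-0.3371, 0.36) = 0.0
f(x_4) = 2*0.0^2 + 2*0.0 + 2.21*|0.0| = 0.0


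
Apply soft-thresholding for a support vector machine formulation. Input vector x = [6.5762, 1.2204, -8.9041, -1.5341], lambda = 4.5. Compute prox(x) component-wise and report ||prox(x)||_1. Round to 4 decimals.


Soft-thresholding with lambda = 4.5:
prox(6.5762) = sign(6.5762)*max(|6.5762| - 4.5, 0) = 2.0762
prox(1.2204) = sign(1.2204)*max(|1.2204| - 4.5, 0) = 0.0
prox(-8.9041) = sign(-8.9041)*max(|-8.9041| - 4.5, 0) = -4.4041
prox(-1.5341) = sign(-1.5341)*max(|-1.5341| - 4.5, 0) = 0.0
prox(x) = [2.0762, 0.0, -4.4041, 0.0]
||prox(x)||_1 = 2.0762 + 0.0 + 4.4041 + 0.0 = 6.4803


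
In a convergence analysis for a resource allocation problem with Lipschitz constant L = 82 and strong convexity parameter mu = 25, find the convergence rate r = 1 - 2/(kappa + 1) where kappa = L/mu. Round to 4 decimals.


Step 1: Compute the condition number.
kappa = L/mu = 82/25 = 3.28
Step 2: Compute the convergence rate.
r = 1 - 2/(kappa + 1) = 1 - 2*mu/(L + mu) = (L - mu)/(L + mu) = 57/107 = 0.5327


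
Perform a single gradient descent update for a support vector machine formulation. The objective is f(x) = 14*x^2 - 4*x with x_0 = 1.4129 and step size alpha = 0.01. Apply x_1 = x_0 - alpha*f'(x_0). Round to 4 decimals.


We compute the gradient at x_0 and apply the update.
f'(x) = 28*x - 4
f'(1.4129) = 28*1.4129 - 4 = 35.5612
x_1 = 1.4129 - 0.01*35.5612 = 1.0573


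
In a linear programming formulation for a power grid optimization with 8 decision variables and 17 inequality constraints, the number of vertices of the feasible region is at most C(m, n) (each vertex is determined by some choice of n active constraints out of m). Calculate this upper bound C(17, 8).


Each vertex corresponds to some choice of n active constraints out of m, so the number of vertices is at most C(m, n) = m! / (n!(m-n)!).
m = 17, n = 8
Numerator: 17 * 16 * 15 * 14 * 13 * 12 * 11 * 10
Denominator: 8! = 40320
C(17, 8) = 24310


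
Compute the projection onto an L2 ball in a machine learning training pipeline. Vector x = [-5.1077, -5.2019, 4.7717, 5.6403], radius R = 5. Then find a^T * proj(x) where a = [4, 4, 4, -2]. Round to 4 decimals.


Step 1: Compute ||x|| (intermediates to 6 decimals).
||x|| = sqrt((-5.1077)^2 + (-5.2019)^2 + 4.7717^2 + 5.6403^2) = 10.379329
Step 2: Project.
Since ||x|| > R, scale = R/||x|| = 5/10.379329 = 0.481727, proj(x) = scale * x
proj(x) = [-2.460517, -2.505896, 2.298657, 2.717085]
Step 3: Dot product.
a^T * proj(x) = 4*(-2.460517) + 4*(-2.505896) + 4*2.298657 - 2*2.717085 = -16.1052


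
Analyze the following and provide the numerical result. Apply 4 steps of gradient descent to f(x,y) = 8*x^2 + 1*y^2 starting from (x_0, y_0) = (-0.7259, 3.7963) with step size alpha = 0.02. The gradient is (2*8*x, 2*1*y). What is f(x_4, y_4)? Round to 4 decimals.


Gradient descent on f(x,y) = 8*x^2 + 1*y^2.
Starting point: (-0.7259, 3.7963), alpha = 0.02
Step 1: grad_x = 2*8*-0.7259 = -11.6144, grad_y = 2*1*3.7963 = 7.5926
  x_1 = -0.7259 - 0.02*-11.6144 = -0.4936
  y_1 = 3.7963 - 0.02*7.5926 = 3.6444
Step 2: grad_x = 2*8*-0.4936 = -7.8978, grad_y = 2*1*3.6444 = 7.2889
  x_2 = -0.4936 - 0.02*-7.8978 = -0.3357
  y_2 = 3.6444 - 0.02*7.2889 = 3.4987
Step 3: grad_x = 2*8*-0.3357 = -5.3705, grad_y = 2*1*3.4987 = 6.9973
  x_3 = -0.3357 - 0.02*-5.3705 = -0.2282
  y_3 = 3.4987 - 0.02*6.9973 = 3.3587
Step 4: grad_x = 2*8*-0.2282 = -3.6519, grad_y = 2*1*3.3587 = 6.7174
  x_4 = -0.2282 - 0.02*-3.6519 = -0.1552
  y_4 = 3.3587 - 0.02*6.7174 = 3.2244
f(-0.1552, 3.2244) = 8*(-0.1552)^2 + 1*3.2244^2 = 10.5893


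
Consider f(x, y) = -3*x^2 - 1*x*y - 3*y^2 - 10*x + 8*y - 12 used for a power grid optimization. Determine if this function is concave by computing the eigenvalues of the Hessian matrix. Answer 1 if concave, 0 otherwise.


The Hessian of f(x,y) = -3*x^2 - 1*x*y - 3*y^2 - 10*x + 8*y - 12 is:
H = [[-6, -1], [-1, -6]]
Trace = -6 - 6 = -12
Determinant = -6*-6 - (-1)^2 = 35
Discriminant = (-12)^2 - 4*35 = 4.0
Eigenvalues: lambda_1 = -7.0, lambda_2 = -5.0
The function is concave.

1


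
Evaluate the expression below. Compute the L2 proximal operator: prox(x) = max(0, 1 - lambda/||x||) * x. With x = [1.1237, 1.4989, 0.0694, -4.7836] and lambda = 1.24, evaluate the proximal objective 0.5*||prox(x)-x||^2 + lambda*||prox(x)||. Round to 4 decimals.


Step 1: Compute ||x||.
||x|| = 5.1378
Step 2: Compute scaling factor.
scale = max(0, 1 - 1.24/5.1378) = 0.7587
Step 3: prox(x) = [0.8525, 1.1371, 0.0527, -3.6291]
||prox(x)|| = 3.8978
Step 4: Proximal objective.
0.5*||prox-x||^2 = 0.7688
lambda*||prox|| = 4.8333
Total = 5.6021


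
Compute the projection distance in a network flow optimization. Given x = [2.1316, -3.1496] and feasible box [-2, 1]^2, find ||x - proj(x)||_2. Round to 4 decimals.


Project each component onto [-2, 1].
clip(2.1316) = 1.0, clip(-3.1496) = -2.0
Projection = [1.0, -2.0]
Squared diffs: [1.2805, 1.3216]
Distance = sqrt(2.6021) = 1.6131


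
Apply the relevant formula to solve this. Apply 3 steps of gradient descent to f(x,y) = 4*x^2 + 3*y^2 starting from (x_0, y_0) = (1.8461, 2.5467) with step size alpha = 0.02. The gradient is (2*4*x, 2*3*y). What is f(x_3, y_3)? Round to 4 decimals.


Gradient descent on f(x,y) = 4*x^2 + 3*y^2.
Starting point: (1.8461, 2.5467), alpha = 0.02
Step 1: grad_x = 2*4*1.8461 = 14.7688, grad_y = 2*3*2.5467 = 15.2802
  x_1 = 1.8461 - 0.02*14.7688 = 1.5507
  y_1 = 2.5467 - 0.02*15.2802 = 2.2411
Step 2: grad_x = 2*4*1.5507 = 12.4058, grad_y = 2*3*2.2411 = 13.4466
  x_2 = 1.5507 - 0.02*12.4058 = 1.3026
  y_2 = 2.2411 - 0.02*13.4466 = 1.9722
Step 3: grad_x = 2*4*1.3026 = 10.4209, grad_y = 2*3*1.9722 = 11.833
  x_3 = 1.3026 - 0.02*10.4209 = 1.0942
  y_3 = 1.9722 - 0.02*11.833 = 1.7355
f(1.0942, 1.7355) = 4*1.0942^2 + 3*1.7355^2 = 13.8249


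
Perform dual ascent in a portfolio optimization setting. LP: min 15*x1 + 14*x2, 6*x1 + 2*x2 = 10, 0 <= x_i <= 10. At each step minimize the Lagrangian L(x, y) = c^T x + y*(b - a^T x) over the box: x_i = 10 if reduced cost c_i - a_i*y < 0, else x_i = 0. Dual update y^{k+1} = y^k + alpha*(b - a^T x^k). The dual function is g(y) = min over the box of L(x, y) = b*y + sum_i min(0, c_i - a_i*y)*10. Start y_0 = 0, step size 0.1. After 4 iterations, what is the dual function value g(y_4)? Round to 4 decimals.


Dual ascent for LP: min 15*x1 + 14*x2, 6*x1 + 2*x2 = 10, 0 <= x_i <= 10
Step 1: y^k = 0.0, reduced costs: (15.0, 14.0)
  x^k = (0.0, 0.0), subgradient = b - a^T x = 10.0
  y^{k+1} = 0.0 + 0.1*10.0 = 1.0
Step 2: y^k = 1.0, reduced costs: (9.0, 12.0)
  x^k = (0.0, 0.0), subgradient = b - a^T x = 10.0
  y^{k+1} = 1.0 + 0.1*10.0 = 2.0
Step 3: y^k = 2.0, reduced costs: (3.0, 10.0)
  x^k = (0.0, 0.0), subgradient = b - a^T x = 10.0
  y^{k+1} = 2.0 + 0.1*10.0 = 3.0
Step 4: y^k = 3.0, reduced costs: (-3.0, 8.0)
  x^k = (10.0, 0.0), subgradient = b - a^T x = -50.0
  y^{k+1} = 3.0 + 0.1*-50.0 = -2.0
Dual objective at y_4 = -2.0: reduced costs (27.0, 18.0), box minimizer x = (0.0, 0.0)
g(y_4) = b*y + (c1 - a1*y)*x1 + (c2 - a2*y)*x2 = 10*(-2.0) + 27.0*0.0 + 18.0*0.0 = -20.0 + 0.0 + 0.0 = -20.0


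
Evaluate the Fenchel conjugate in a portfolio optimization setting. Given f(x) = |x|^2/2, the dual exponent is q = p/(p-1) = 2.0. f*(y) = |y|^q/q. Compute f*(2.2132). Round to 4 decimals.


The conjugate exponent q satisfies 1/p + 1/q = 1.
p = 2, so q = 2/(2 - 1) = 2.0
|y|^q = 2.2132^2.0 = 4.8983
f*(2.2132) = 4.8983 / 2.0 = 2.4491


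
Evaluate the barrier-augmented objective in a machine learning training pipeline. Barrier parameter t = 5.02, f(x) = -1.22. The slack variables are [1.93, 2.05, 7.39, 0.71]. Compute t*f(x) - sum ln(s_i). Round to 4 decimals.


Step 1: Compute log-barrier.
ln values: [0.6575, 0.7178, 2.0001, -0.3425]
phi = -(0.6575 + 0.7178 + 2.0001 - 0.3425) = -3.033
Step 2: Compute augmented objective.
t*f(x) = 5.02*-1.22 = -6.1244
Total = -6.1244 - 3.033 = -9.1574


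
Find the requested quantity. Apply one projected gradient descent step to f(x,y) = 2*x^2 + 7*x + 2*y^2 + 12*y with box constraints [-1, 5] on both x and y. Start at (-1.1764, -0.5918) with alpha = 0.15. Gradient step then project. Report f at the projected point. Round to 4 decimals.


Step 1: Compute gradient at (-1.1764, -0.5918).
grad_x = 2*2*-1.1764 + 7 = 2.2944
grad_y = 2*2*-0.5918 + 12 = 9.6328
Step 2: Gradient step.
x_raw = -1.1764 - 0.15*2.2944 = -1.5206
y_raw = -0.5918 - 0.15*9.6328 = -2.0367
Step 3: Project onto [-1, 5].
x_proj = clip(-1.5206) = -1.0
y_proj = clip(-2.0367) = -1.0
Step 4: Evaluate f.
f(-1.0, -1.0) = -15.0


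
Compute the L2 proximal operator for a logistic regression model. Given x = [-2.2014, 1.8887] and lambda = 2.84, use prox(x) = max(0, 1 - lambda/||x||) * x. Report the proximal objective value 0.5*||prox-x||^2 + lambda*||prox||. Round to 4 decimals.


Step 1: Compute ||x||.
||x|| = 2.9006
Step 2: Compute scaling factor.
scale = max(0, 1 - 2.84/2.9006) = 0.0209
Step 3: prox(x) = [-0.046, 0.0394]
||prox(x)|| = 0.0606
Step 4: Proximal objective.
0.5*||prox-x||^2 = 4.0328
lambda*||prox|| = 0.1721
Total = 4.2048


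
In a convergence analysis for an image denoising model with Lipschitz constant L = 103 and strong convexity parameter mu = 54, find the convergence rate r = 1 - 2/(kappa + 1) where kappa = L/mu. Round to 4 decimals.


Step 1: Compute the condition number.
kappa = L/mu = 103/54 = 1.9074
Step 2: Compute the convergence rate.
r = 1 - 2/(kappa + 1) = 1 - 2*mu/(L + mu) = (L - mu)/(L + mu) = 49/157 = 0.3121


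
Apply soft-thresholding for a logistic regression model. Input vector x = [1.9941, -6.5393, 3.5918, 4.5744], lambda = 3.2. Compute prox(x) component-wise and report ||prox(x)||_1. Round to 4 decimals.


Soft-thresholding with lambda = 3.2:
prox(1.9941) = sign(1.9941)*max(|1.9941| - 3.2, 0) = 0.0
prox(-6.5393) = sign(-6.5393)*max(|-6.5393| - 3.2, 0) = -3.3393
prox(3.5918) = sign(3.5918)*max(|3.5918| - 3.2, 0) = 0.3918
prox(4.5744) = sign(4.5744)*max(|4.5744| - 3.2, 0) = 1.3744
prox(x) = [0.0, -3.3393, 0.3918, 1.3744]
||prox(x)||_1 = 0.0 + 3.3393 + 0.3918 + 1.3744 = 5.1055


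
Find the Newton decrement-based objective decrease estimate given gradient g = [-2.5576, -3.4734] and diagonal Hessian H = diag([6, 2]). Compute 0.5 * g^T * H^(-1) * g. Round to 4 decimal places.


Step 1: H is diagonal, so H^(-1) * g = [-0.4263, -1.7367].
Step 2: g^T H^(-1) g = sum_i g_i^2 / H_ii
  = (-2.5576)^2/6 + (-3.4734)^2/2
  = 1.0902 + 6.0323 = 7.1225
Step 3: Objective decrease = 0.5 * g^T H^(-1) g = 3.5612


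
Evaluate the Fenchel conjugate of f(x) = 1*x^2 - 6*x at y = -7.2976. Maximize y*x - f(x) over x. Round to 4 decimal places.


f*(y) = sup_x {y*x - a*x^2 - b*x} = sup_x {(y-b)*x - a*x^2}
FOC: (y - b) - 2a*x = 0 => x* = (y - b)/(2a)
x* = (-7.2976 + 6)/(2*1) = -0.6488
f*(-7.2976) = (y-b)^2/(4a) = (-7.2976 + 6)^2/(4*1)
= 1.6838/4 = 0.4209


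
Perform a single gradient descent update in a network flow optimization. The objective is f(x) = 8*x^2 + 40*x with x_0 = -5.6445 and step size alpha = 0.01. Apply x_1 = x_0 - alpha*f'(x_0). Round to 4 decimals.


We compute the gradient at x_0 and apply the update.
f'(x) = 16*x + 40
f'(-5.6445) = 16*-5.6445 + 40 = -50.312
x_1 = -5.6445 - 0.01*-50.312 = -5.1414


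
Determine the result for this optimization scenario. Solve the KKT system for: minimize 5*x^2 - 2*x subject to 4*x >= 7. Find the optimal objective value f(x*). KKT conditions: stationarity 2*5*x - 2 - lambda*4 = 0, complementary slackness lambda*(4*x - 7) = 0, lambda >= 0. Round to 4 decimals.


Step 1: Try lambda = 0 (constraint inactive).
x_unc = 2/(2*5) = 0.2
Check: 4*0.2 = 0.8 < 7 -- violated!
Step 2: Constraint must be active: 4*x = 7
x* = 7/4 = 1.75
lambda = (2*5*1.75 - 2)/4 = 3.875
Step 3: Compute optimal value.
f(x*) = 5*1.75^2 - 2*1.75 = 11.8125


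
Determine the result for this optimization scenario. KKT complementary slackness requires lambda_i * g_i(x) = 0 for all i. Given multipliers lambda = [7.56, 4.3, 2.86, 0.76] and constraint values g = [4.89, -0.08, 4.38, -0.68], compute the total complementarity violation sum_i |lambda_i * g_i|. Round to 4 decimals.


KKT complementary slackness check:
lambda_1 * g_1 = 7.56 * 4.89 = 36.9684
lambda_2 * g_2 = 4.3 * -0.08 = -0.344
lambda_3 * g_3 = 2.86 * 4.38 = 12.5268
lambda_4 * g_4 = 0.76 * -0.68 = -0.5168
Total violation = 36.9684 + 0.344 + 12.5268 + 0.5168 = 50.356


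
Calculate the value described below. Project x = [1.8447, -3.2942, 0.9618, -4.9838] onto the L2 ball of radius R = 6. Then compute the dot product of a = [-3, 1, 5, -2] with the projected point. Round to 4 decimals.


Step 1: Compute ||x|| (intermediates to 6 decimals).
||x|| = sqrt(1.8447^2 + (-3.2942)^2 + 0.9618^2 + (-4.9838)^2) = 6.325978
Step 2: Project.
Since ||x|| > R, scale = R/||x|| = 6/6.325978 = 0.94847, proj(x) = scale * x
proj(x) = [1.749643, -3.12445, 0.912238, -4.726985]
Step 3: Dot product.
a^T * proj(x) = -3*1.749643 + 1*(-3.12445) + 5*0.912238 - 2*(-4.726985) = 5.6418


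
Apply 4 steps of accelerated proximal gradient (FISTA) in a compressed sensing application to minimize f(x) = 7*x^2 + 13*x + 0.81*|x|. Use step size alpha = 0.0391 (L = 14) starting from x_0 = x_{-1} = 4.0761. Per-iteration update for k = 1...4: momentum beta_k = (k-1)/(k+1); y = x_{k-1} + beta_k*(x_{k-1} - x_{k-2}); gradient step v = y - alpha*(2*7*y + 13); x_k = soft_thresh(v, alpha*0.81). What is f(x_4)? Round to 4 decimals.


FISTA on f(x) = 7*x^2 + 13*x + 0.81*|x|
L = 14, alpha = 0.0391
Iteration 1: beta = 0.0, y = 4.0761 + 0.0*(4.0761 - 4.0761) = 4.0761
  grad(y) = 70.0654, v = y - alpha*grad = 1.3365
  prox(v) = soft_thresh(1.3365, 0.0317) = 1.3049
Iteration 2: beta = 0.3333, y = 1.3049 + 0.3333*(1.3049 - 4.0761) = 0.3811
  grad(y) = 18.3358, v = y - alpha*grad = -0.3358
  prox(v) = soft_thresh(-0.3358, 0.0317) = -0.3041
Iteration 3: beta = 0.5, y = -0.3041 + 0.5*(-0.3041 - 1.3049) = -1.1086
  grad(y) = -2.5208, v = y - alpha*grad = -1.0101
  prox(v) = soft_thresh(-1.0101, 0.0317) = -0.9784
Iteration 4: beta = 0.6, y = -0.9784 + 0.6*(-0.9784 + 0.3041) = -1.383
  grad(y) = -6.3614, v = y - alpha*grad = -1.1342
  prox(v) = soft_thresh(-1.1342, 0.0317) = -1.1026
f(x_4) = 7*(-1.1026)^2 + 13*(-1.1026) + 0.81*|-1.1026| = -4.9308


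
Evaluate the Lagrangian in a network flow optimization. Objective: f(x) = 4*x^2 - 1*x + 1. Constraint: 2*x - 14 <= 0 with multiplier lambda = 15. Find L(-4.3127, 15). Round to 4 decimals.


Step 1: Evaluate f(x).
f(-4.3127) = 4*(-4.3127)^2 - 1*(-4.3127) + 1 = 79.7102
Step 2: Evaluate g(x).
g(-4.3127) = 2*-4.3127 - 14 = -22.6254
Step 3: Compute Lagrangian.
L = 79.7102 + 15*-22.6254 = -259.6708


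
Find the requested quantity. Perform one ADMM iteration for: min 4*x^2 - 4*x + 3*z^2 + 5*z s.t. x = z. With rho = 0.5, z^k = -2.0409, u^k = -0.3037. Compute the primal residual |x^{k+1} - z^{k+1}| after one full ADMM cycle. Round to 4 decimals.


ADMM iteration with rho = 0.5, z^k = -2.0409, u^k = -0.3037
Step 1: x-update.
Minimize 4*x^2 - 4*x + (0.5/2)*(x + 2.0409 - 0.3037)^2
FOC: (2*4 + 0.5)*x = 4 + 0.5*(-2.0409 + 0.3037)
x^{k+1} = 0.3684
Step 2: z-update.
Minimize 3*z^2 + 5*z + (0.5/2)*(0.3684 - z - 0.3037)^2
FOC: (2*3 + 0.5)*z = -5 + 0.5*(0.3684 - 0.3037)
z^{k+1} = -0.7643
Step 3: u-update.
u^{k+1} = -0.3037 + 0.3684 + 0.7643 = 0.829
Step 4: Primal residual = |0.3684 + 0.7643| = 1.1327


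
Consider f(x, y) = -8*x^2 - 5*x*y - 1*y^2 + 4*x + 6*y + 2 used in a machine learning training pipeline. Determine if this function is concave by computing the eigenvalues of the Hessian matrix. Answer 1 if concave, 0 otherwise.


The Hessian of f(x,y) = -8*x^2 - 5*x*y - 1*y^2 + 4*x + 6*y + 2 is:
H = [[-16, -5], [-5, -2]]
Trace = -16 - 2 = -18
Determinant = -16*-2 - (-5)^2 = 7
Discriminant = (-18)^2 - 4*7 = 296.0
Eigenvalues: lambda_1 = -17.6023, lambda_2 = -0.3977
The function is concave.

1


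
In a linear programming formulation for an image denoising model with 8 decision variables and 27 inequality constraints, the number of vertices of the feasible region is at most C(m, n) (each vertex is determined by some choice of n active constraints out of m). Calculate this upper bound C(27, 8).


Each vertex corresponds to some choice of n active constraints out of m, so the number of vertices is at most C(m, n) = m! / (n!(m-n)!).
m = 27, n = 8
Numerator: 27 * 26 * 25 * 24 * 23 * 22 * 21 * 20
Denominator: 8! = 40320
C(27, 8) = 2220075


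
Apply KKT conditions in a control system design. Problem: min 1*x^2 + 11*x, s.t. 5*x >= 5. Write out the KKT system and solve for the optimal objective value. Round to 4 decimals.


Step 1: Try lambda = 0 (constraint inactive).
x_unc = -11/(2*1) = -5.5
Check: 5*-5.5 = -27.5 < 5 -- violated!
Step 2: Constraint must be active: 5*x = 5
x* = 5/5 = 1.0
lambda = (2*1*1.0 + 11)/5 = 2.6
Step 3: Compute optimal value.
f(x*) = 1*1.0^2 + 11*1.0 = 12.0


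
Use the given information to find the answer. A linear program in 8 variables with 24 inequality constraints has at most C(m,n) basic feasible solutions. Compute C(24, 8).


Each vertex corresponds to some choice of n active constraints out of m, so the number of vertices is at most C(m, n) = m! / (n!(m-n)!).
m = 24, n = 8
Numerator: 24 * 23 * 22 * 21 * 20 * 19 * 18 * 17
Denominator: 8! = 40320
C(24, 8) = 735471


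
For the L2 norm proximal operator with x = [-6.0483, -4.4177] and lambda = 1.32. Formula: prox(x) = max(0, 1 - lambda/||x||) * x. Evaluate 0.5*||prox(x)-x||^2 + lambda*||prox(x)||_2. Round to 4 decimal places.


Step 1: Compute ||x||.
||x|| = 7.4899
Step 2: Compute scaling factor.
scale = max(0, 1 - 1.32/7.4899) = 0.8238
Step 3: prox(x) = [-4.9824, -3.6391]
||prox(x)|| = 6.1699
Step 4: Proximal objective.
0.5*||prox-x||^2 = 0.8712
lambda*||prox|| = 8.1443
Total = 9.0154


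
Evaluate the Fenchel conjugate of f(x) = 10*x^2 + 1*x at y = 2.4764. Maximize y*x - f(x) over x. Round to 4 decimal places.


f*(y) = sup_x {y*x - a*x^2 - b*x} = sup_x {(y-b)*x - a*x^2}
FOC: (y - b) - 2a*x = 0 => x* = (y - b)/(2a)
x* = (2.4764 - 1)/(2*10) = 0.0738
f*(2.4764) = (y-b)^2/(4a) = (2.4764 - 1)^2/(4*10)
= 2.1798/40 = 0.0545


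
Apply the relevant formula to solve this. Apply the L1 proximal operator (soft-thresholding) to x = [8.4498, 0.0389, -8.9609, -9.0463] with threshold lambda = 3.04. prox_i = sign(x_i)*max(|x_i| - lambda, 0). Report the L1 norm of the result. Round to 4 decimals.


Soft-thresholding with lambda = 3.04:
prox(8.4498) = sign(8.4498)*max(|8.4498| - 3.04, 0) = 5.4098
prox(0.0389) = sign(0.0389)*max(|0.0389| - 3.04, 0) = 0.0
prox(-8.9609) = sign(-8.9609)*max(|-8.9609| - 3.04, 0) = -5.9209
prox(-9.0463) = sign(-9.0463)*max(|-9.0463| - 3.04, 0) = -6.0063
prox(x) = [5.4098, 0.0, -5.9209, -6.0063]
||prox(x)||_1 = 5.4098 + 0.0 + 5.9209 + 6.0063 = 17.337


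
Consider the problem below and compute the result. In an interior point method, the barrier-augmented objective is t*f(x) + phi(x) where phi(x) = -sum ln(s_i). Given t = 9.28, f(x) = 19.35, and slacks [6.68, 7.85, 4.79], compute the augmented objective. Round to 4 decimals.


Step 1: Compute log-barrier.
ln values: [1.8991, 2.0605, 1.5665]
phi = -(1.8991 + 2.0605 + 1.5665) = -5.5262
Step 2: Compute augmented objective.
t*f(x) = 9.28*19.35 = 179.568
Total = 179.568 - 5.5262 = 174.0418


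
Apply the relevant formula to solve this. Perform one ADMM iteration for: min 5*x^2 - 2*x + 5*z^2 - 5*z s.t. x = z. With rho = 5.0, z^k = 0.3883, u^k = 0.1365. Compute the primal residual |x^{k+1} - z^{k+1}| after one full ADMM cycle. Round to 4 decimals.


ADMM iteration with rho = 5.0, z^k = 0.3883, u^k = 0.1365
Step 1: x-update.
Minimize 5*x^2 - 2*x + (5.0/2)*(x - 0.3883 + 0.1365)^2
FOC: (2*5 + 5.0)*x = 2 + 5.0*(0.3883 - 0.1365)
x^{k+1} = 0.2173
Step 2: z-update.
Minimize 5*z^2 - 5*z + (5.0/2)*(0.2173 - z + 0.1365)^2
FOC: (2*5 + 5.0)*z = 5 + 5.0*(0.2173 + 0.1365)
z^{k+1} = 0.4513
Step 3: u-update.
u^{k+1} = 0.1365 + 0.2173 - 0.4513 = -0.0975
Step 4: Primal residual = |0.2173 - 0.4513| = 0.234


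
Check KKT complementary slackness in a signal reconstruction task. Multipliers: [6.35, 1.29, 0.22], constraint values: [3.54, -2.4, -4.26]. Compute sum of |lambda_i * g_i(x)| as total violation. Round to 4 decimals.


KKT complementary slackness check:
lambda_1 * g_1 = 6.35 * 3.54 = 22.479
lambda_2 * g_2 = 1.29 * -2.4 = -3.096
lambda_3 * g_3 = 0.22 * -4.26 = -0.9372
Total violation = 22.479 + 3.096 + 0.9372 = 26.5122


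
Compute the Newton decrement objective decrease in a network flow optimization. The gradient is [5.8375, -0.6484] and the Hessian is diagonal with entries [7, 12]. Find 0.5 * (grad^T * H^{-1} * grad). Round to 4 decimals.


Step 1: H is diagonal, so H^(-1) * g = [0.8339, -0.054].
Step 2: g^T H^(-1) g = sum_i g_i^2 / H_ii
  = (5.8375)^2/7 + (-0.6484)^2/12
  = 4.8681 + 0.035 = 4.9031
Step 3: Objective decrease = 0.5 * g^T H^(-1) g = 2.4515


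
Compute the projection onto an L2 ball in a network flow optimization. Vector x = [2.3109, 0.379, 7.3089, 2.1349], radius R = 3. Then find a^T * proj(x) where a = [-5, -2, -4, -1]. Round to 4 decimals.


Step 1: Compute ||x|| (intermediates to 6 decimals).
||x|| = sqrt(2.3109^2 + 0.379^2 + 7.3089^2 + 2.1349^2) = 7.966286
Step 2: Project.
Since ||x|| > R, scale = R/||x|| = 3/7.966286 = 0.376587, proj(x) = scale * x
proj(x) = [0.870255, 0.142726, 2.752437, 0.803976]
Step 3: Dot product.
a^T * proj(x) = -5*0.870255 - 2*0.142726 - 4*2.752437 - 1*0.803976 = -16.4505


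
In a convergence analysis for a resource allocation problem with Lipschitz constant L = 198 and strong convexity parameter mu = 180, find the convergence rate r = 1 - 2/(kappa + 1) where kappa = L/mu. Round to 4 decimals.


Step 1: Compute the condition number.
kappa = L/mu = 198/180 = 1.1
Step 2: Compute the convergence rate.
r = 1 - 2/(kappa + 1) = 1 - 2*mu/(L + mu) = (L - mu)/(L + mu) = 18/378 = 0.0476


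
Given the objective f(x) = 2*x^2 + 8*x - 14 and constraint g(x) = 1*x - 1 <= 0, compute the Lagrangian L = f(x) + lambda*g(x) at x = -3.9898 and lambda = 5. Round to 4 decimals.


Step 1: Evaluate f(x).
f(-3.9898) = 2*(-3.9898)^2 + 8*(-3.9898) - 14 = -14.0814
Step 2: Evaluate g(x).
g(-3.9898) = 1*-3.9898 - 1 = -4.9898
Step 3: Compute Lagrangian.
L = -14.0814 + 5*-4.9898 = -39.0304
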